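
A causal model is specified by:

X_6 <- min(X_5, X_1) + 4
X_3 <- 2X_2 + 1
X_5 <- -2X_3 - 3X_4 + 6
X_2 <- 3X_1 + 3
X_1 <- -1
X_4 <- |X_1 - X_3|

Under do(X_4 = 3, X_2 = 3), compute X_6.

-13

The joint intervention fixes X_4 = 3, X_2 = 3, removing each variable's own equation.
X_3 = 2X_2 + 1  [with X_2=3]  = 7
X_5 = -2X_3 - 3X_4 + 6  [with X_3=7, X_4=3]  = -17
X_6 = min(X_5, X_1) + 4  [with X_5=-17, X_1=-1]  = -13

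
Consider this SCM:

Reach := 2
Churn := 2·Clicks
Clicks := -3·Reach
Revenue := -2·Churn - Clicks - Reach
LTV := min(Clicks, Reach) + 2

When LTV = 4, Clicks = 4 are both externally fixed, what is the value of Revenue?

-22

Setting LTV = 4, Clicks = 4 by intervention discards those variables' equations.
Churn = 2·Clicks  [with Clicks=4]  = 8
Revenue = -2·Churn - Clicks - Reach  [with Churn=8, Clicks=4, Reach=2]  = -22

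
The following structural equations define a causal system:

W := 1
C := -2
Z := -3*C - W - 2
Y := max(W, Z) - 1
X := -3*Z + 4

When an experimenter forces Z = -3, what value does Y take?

0

The intervention breaks the incoming arrows to Z: Z := -3*C - W - 2 no longer applies, and Z = -3.
Y = max(W, Z) - 1  [with W=1, Z=-3]  = 0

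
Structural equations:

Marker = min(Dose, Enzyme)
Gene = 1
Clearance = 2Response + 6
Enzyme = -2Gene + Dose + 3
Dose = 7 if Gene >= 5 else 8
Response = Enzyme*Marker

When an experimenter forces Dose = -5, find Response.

do(Dose=-5) replaces the equation Dose = 7 if Gene >= 5 else 8 with the constant Dose = -5.
Enzyme = -2Gene + Dose + 3  [with Gene=1, Dose=-5]  = -4
Marker = min(Dose, Enzyme)  [with Dose=-5, Enzyme=-4]  = -5
Response = Enzyme*Marker  [with Enzyme=-4, Marker=-5]  = 20

20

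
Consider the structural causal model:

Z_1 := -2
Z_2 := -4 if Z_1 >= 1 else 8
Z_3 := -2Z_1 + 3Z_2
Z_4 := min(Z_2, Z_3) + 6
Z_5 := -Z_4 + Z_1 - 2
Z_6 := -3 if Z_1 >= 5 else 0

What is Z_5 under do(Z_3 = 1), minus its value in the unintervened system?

7

do(Z_3=1) replaces the equation Z_3 := -2Z_1 + 3Z_2 with the constant Z_3 = 1.
Z_2 = -4 if Z_1 >= 1 else 8  [with Z_1=-2]  = 8
Z_4 = min(Z_2, Z_3) + 6  [with Z_2=8, Z_3=1]  = 7
Z_5 = -Z_4 + Z_1 - 2  [with Z_4=7, Z_1=-2]  = -11
Without intervention: Z_2 = -4 if Z_1 >= 1 else 8  [with Z_1=-2]  = 8; Z_3 = -2Z_1 + 3Z_2  [with Z_1=-2, Z_2=8]  = 28; Z_4 = min(Z_2, Z_3) + 6  [with Z_2=8, Z_3=28]  = 14; Z_5 = -Z_4 + Z_1 - 2  [with Z_4=14, Z_1=-2]  = -18.
Change = -11 − (-18) = 7.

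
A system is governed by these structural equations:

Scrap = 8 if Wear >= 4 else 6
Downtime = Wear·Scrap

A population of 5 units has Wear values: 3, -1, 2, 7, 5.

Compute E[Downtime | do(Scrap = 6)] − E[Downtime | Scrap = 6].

Every unit gets Scrap=6 under the intervention. Downtime values become 18, -6, 12, 42, 30; E[Downtime|do(Scrap=6)] = 19.2.
Observing Scrap=6 restricts to units where Scrap's equation naturally yields 6: Wear ∈ {3, -1, 2}. In that subpopulation Downtime = 18, -6, 12, mean 8.
Difference = 19.2 − 8 = 11.2.

11.2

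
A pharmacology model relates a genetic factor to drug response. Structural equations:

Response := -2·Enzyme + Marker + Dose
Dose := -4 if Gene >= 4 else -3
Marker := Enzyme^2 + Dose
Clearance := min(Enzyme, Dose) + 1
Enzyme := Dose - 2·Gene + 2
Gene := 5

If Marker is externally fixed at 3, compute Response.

Intervening sets Marker = 3 and removes its equation (Marker := Enzyme^2 + Dose).
Dose = -4 if Gene >= 4 else -3  [with Gene=5]  = -4
Enzyme = Dose - 2·Gene + 2  [with Dose=-4, Gene=5]  = -12
Response = -2·Enzyme + Marker + Dose  [with Enzyme=-12, Marker=3, Dose=-4]  = 23

23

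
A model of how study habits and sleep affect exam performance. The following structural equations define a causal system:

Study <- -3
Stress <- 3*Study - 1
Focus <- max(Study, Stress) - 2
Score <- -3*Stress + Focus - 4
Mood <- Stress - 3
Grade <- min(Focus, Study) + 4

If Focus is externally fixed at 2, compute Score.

28

The intervention breaks the incoming arrows to Focus: Focus <- max(Study, Stress) - 2 no longer applies, and Focus = 2.
Stress = 3*Study - 1  [with Study=-3]  = -10
Score = -3*Stress + Focus - 4  [with Stress=-10, Focus=2]  = 28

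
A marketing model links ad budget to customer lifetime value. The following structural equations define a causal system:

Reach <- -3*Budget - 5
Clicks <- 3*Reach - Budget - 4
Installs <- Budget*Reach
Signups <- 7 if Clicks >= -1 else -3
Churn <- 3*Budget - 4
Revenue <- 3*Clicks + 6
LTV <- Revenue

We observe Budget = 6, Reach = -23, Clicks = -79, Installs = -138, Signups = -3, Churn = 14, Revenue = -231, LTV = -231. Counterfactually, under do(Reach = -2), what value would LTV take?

-42

do(Reach=-2) replaces the equation Reach <- -3*Budget - 5 with the constant Reach = -2.
Clicks = 3*Reach - Budget - 4  [with Reach=-2, Budget=6]  = -16
Revenue = 3*Clicks + 6  [with Clicks=-16]  = -42
LTV = Revenue  [with Revenue=-42]  = -42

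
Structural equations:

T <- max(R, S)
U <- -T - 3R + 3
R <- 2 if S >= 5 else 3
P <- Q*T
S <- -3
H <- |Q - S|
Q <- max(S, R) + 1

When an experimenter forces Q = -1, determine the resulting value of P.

-3

Under do(Q=-1), the mechanism Q <- max(S, R) + 1 is discarded; Q is fixed at -1.
R = 2 if S >= 5 else 3  [with S=-3]  = 3
T = max(R, S)  [with R=3, S=-3]  = 3
P = Q*T  [with Q=-1, T=3]  = -3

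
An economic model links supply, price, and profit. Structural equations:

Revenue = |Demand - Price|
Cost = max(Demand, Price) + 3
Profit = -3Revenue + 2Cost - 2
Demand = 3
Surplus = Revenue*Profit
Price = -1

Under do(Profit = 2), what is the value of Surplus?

8

The intervention breaks the incoming arrows to Profit: Profit = -3Revenue + 2Cost - 2 no longer applies, and Profit = 2.
Revenue = |Demand - Price|  [with Demand=3, Price=-1]  = 4
Surplus = Revenue*Profit  [with Revenue=4, Profit=2]  = 8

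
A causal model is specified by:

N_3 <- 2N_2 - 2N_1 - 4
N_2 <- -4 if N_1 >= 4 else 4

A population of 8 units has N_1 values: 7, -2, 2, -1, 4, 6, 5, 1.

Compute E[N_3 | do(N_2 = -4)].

do(N_2=-4) breaks N_2's dependence on N_1. With N_2=-4 fixed, N_3 across the units is -26, -8, -16, -10, -20, -24, -22, -14, mean -17.5.

-17.5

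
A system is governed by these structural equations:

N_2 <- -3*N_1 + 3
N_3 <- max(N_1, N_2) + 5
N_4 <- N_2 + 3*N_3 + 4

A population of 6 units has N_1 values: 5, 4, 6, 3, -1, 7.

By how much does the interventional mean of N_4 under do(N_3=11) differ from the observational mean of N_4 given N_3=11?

do(N_3=11) breaks N_3's dependence on N_1. With N_3=11 fixed, N_4 across the units is 25, 28, 22, 31, 43, 19, mean 28.
E[N_4|N_3=11] averages over only the 2 units with N_3=11 (N_1 = 6, -1): N_4 = 22, 43, mean 32.5.
Difference = 28 − 32.5 = -4.5.

-4.5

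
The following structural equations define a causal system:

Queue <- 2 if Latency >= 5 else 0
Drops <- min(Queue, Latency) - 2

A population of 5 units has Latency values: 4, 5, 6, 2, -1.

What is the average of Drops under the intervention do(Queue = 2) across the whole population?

Every unit gets Queue=2 under the intervention. Drops values become 0, 0, 0, 0, -3; E[Drops|do(Queue=2)] = -0.6.

-0.6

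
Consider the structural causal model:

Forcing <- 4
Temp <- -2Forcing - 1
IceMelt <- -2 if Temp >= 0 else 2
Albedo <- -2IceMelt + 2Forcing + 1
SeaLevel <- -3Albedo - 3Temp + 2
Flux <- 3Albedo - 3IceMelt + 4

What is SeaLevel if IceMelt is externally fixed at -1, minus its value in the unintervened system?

do(IceMelt=-1) replaces the equation IceMelt <- -2 if Temp >= 0 else 2 with the constant IceMelt = -1.
Temp = -2Forcing - 1  [with Forcing=4]  = -9
Albedo = -2IceMelt + 2Forcing + 1  [with IceMelt=-1, Forcing=4]  = 11
SeaLevel = -3Albedo - 3Temp + 2  [with Albedo=11, Temp=-9]  = -4
Without intervention: Temp = -2Forcing - 1  [with Forcing=4]  = -9; IceMelt = -2 if Temp >= 0 else 2  [with Temp=-9]  = 2; Albedo = -2IceMelt + 2Forcing + 1  [with IceMelt=2, Forcing=4]  = 5; SeaLevel = -3Albedo - 3Temp + 2  [with Albedo=5, Temp=-9]  = 14.
Change = -4 − 14 = -18.

-18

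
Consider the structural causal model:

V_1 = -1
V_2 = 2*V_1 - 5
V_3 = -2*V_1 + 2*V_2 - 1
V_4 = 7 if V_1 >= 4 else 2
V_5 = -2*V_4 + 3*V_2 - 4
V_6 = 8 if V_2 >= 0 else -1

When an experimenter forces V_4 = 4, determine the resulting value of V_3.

Under do(V_4=4), the mechanism V_4 = 7 if V_1 >= 4 else 2 is discarded; V_4 is fixed at 4.
Since V_3 is not a descendant of the intervened variable, it is unaffected.
V_2 = 2*V_1 - 5  [with V_1=-1]  = -7
V_3 = -2*V_1 + 2*V_2 - 1  [with V_1=-1, V_2=-7]  = -13

-13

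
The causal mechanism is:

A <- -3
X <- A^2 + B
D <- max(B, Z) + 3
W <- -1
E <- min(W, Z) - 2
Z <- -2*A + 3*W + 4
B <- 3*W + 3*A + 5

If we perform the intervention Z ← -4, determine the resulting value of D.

-1

The intervention breaks the incoming arrows to Z: Z <- -2*A + 3*W + 4 no longer applies, and Z = -4.
B = 3*W + 3*A + 5  [with W=-1, A=-3]  = -7
D = max(B, Z) + 3  [with B=-7, Z=-4]  = -1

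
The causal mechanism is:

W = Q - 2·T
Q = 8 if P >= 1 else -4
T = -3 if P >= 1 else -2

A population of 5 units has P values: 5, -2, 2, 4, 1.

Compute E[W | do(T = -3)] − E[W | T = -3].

-2.4

Every unit gets T=-3 under the intervention. W values become 14, 2, 14, 14, 14; E[W|do(T=-3)] = 11.6.
Observing T=-3 restricts to units where T's equation naturally yields -3: P ∈ {5, 2, 4, 1}. In that subpopulation W = 14, 14, 14, 14, mean 14.
Difference = 11.6 − 14 = -2.4.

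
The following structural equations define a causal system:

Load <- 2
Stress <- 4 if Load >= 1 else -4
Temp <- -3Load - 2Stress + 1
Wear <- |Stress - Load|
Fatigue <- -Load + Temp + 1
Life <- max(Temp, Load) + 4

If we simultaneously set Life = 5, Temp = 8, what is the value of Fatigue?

Under do(Life = 5, Temp = 8), each intervened variable's structural equation is replaced by its fixed value.
Fatigue = -Load + Temp + 1  [with Load=2, Temp=8]  = 7

7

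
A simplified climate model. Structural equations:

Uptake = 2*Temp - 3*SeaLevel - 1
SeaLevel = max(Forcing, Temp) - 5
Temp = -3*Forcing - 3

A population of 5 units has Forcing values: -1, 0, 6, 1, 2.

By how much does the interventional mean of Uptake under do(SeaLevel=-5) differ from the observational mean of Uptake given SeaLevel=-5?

Under do(SeaLevel=-5), SeaLevel's equation is replaced by SeaLevel=-5 for every unit. Per-unit Uptake: 14, 8, -28, 2, -4. Mean = -1.6.
E[Uptake|SeaLevel=-5] averages over only the 2 units with SeaLevel=-5 (Forcing = -1, 0): Uptake = 14, 8, mean 11.
Difference = -1.6 − 11 = -12.6.

-12.6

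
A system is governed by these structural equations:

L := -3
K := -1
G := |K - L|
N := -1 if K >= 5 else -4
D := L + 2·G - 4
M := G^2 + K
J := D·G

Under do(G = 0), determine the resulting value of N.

The intervention breaks the incoming arrows to G: G := |K - L| no longer applies, and G = 0.
No directed path runs from G to N, so N keeps its natural value.
N = -1 if K >= 5 else -4  [with K=-1]  = -4

-4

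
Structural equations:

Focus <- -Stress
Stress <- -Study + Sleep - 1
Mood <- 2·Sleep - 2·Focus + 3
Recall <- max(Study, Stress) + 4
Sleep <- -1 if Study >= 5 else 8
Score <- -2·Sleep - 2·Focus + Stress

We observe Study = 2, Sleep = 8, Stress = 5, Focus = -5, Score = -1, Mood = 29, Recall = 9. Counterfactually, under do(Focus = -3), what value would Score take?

Intervening sets Focus = -3 and removes its equation (Focus <- -Stress).
Sleep = -1 if Study >= 5 else 8  [with Study=2]  = 8
Stress = -Study + Sleep - 1  [with Study=2, Sleep=8]  = 5
Score = -2·Sleep - 2·Focus + Stress  [with Sleep=8, Focus=-3, Stress=5]  = -5

-5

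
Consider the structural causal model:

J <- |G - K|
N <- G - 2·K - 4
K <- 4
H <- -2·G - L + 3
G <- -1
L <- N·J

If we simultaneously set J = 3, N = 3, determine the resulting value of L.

The joint intervention fixes J = 3, N = 3, removing each variable's own equation.
L = N·J  [with N=3, J=3]  = 9

9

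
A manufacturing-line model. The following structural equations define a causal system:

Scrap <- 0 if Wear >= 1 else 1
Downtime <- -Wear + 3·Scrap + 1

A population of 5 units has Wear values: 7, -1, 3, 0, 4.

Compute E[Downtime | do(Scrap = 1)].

1.4

Under do(Scrap=1), Scrap's equation is replaced by Scrap=1 for every unit. Per-unit Downtime: -3, 5, 1, 4, 0. Mean = 1.4.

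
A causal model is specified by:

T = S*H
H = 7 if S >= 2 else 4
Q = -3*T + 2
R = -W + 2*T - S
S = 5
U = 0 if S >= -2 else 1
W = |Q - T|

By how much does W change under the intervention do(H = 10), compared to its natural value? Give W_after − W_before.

do(H=10) replaces the equation H = 7 if S >= 2 else 4 with the constant H = 10.
T = S*H  [with S=5, H=10]  = 50
Q = -3*T + 2  [with T=50]  = -148
W = |Q - T|  [with Q=-148, T=50]  = 198
Without intervention: H = 7 if S >= 2 else 4  [with S=5]  = 7; T = S*H  [with S=5, H=7]  = 35; Q = -3*T + 2  [with T=35]  = -103; W = |Q - T|  [with Q=-103, T=35]  = 138.
Change = 198 − 138 = 60.

60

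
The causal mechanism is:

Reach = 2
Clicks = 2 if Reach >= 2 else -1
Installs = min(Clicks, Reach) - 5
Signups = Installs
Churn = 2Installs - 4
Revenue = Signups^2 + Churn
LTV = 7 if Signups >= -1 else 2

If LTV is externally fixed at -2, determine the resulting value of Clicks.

Under do(LTV=-2), the mechanism LTV = 7 if Signups >= -1 else 2 is discarded; LTV is fixed at -2.
Clicks is not downstream of the intervention, so its value is determined by the original equations.
Clicks = 2 if Reach >= 2 else -1  [with Reach=2]  = 2

2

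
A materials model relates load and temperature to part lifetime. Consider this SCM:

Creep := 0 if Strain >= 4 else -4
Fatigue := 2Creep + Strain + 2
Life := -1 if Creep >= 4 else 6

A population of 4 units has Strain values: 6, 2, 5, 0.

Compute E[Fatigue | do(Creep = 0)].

5.25

Under do(Creep=0), Creep's equation is replaced by Creep=0 for every unit. Per-unit Fatigue: 8, 4, 7, 2. Mean = 5.25.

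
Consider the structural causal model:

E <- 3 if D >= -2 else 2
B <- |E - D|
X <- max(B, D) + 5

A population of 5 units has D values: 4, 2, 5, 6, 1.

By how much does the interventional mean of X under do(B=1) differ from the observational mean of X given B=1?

0.6

Under do(B=1), B's equation is replaced by B=1 for every unit. Per-unit X: 9, 7, 10, 11, 6. Mean = 8.6.
E[X|B=1] averages over only the 2 units with B=1 (D = 4, 2): X = 9, 7, mean 8.
Difference = 8.6 − 8 = 0.6.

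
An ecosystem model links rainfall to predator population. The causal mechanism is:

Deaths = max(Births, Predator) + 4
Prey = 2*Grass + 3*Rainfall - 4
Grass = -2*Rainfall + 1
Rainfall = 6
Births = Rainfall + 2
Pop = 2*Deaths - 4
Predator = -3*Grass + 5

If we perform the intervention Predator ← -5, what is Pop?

20

The intervention breaks the incoming arrows to Predator: Predator = -3*Grass + 5 no longer applies, and Predator = -5.
Births = Rainfall + 2  [with Rainfall=6]  = 8
Deaths = max(Births, Predator) + 4  [with Births=8, Predator=-5]  = 12
Pop = 2*Deaths - 4  [with Deaths=12]  = 20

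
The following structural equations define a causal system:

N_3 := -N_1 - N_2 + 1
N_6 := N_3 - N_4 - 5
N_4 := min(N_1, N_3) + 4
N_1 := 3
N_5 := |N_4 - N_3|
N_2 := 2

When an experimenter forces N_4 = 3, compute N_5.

Intervening sets N_4 = 3 and removes its equation (N_4 := min(N_1, N_3) + 4).
N_3 = -N_1 - N_2 + 1  [with N_1=3, N_2=2]  = -4
N_5 = |N_4 - N_3|  [with N_4=3, N_3=-4]  = 7

7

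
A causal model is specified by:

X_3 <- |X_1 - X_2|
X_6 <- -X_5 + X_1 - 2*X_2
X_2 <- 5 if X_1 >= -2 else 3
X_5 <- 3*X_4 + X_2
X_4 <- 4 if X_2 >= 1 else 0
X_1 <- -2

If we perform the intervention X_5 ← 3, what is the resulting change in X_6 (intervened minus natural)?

14

The intervention breaks the incoming arrows to X_5: X_5 <- 3*X_4 + X_2 no longer applies, and X_5 = 3.
X_2 = 5 if X_1 >= -2 else 3  [with X_1=-2]  = 5
X_6 = -X_5 + X_1 - 2*X_2  [with X_5=3, X_1=-2, X_2=5]  = -15
Without intervention: X_2 = 5 if X_1 >= -2 else 3  [with X_1=-2]  = 5; X_4 = 4 if X_2 >= 1 else 0  [with X_2=5]  = 4; X_5 = 3*X_4 + X_2  [with X_4=4, X_2=5]  = 17; X_6 = -X_5 + X_1 - 2*X_2  [with X_5=17, X_1=-2, X_2=5]  = -29.
Change = -15 − (-29) = 14.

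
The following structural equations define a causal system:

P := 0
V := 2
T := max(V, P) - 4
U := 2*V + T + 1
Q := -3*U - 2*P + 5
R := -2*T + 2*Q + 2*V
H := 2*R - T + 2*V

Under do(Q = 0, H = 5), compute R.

8

Under do(Q = 0, H = 5), each intervened variable's structural equation is replaced by its fixed value.
T = max(V, P) - 4  [with V=2, P=0]  = -2
R = -2*T + 2*Q + 2*V  [with T=-2, Q=0, V=2]  = 8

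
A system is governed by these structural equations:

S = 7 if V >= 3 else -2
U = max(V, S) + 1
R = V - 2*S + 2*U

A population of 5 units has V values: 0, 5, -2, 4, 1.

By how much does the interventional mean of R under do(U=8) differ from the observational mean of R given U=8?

7.9

The intervention sets U=8 in all 5 units regardless of V. Recomputing R per unit gives 20, 7, 18, 6, 21; average 14.4.
Observing U=8 restricts to units where U's equation naturally yields 8: V ∈ {5, 4}. In that subpopulation R = 7, 6, mean 6.5.
Difference = 14.4 − 6.5 = 7.9.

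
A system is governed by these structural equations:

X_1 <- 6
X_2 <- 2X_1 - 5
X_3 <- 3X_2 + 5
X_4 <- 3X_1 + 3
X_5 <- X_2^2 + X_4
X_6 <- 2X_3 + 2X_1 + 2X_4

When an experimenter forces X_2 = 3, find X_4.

21

Under do(X_2=3), the mechanism X_2 <- 2X_1 - 5 is discarded; X_2 is fixed at 3.
Since X_4 is not a descendant of the intervened variable, it is unaffected.
X_4 = 3X_1 + 3  [with X_1=6]  = 21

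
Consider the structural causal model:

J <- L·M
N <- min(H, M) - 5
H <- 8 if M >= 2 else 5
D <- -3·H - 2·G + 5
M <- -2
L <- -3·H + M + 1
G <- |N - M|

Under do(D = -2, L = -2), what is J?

Under do(D = -2, L = -2), each intervened variable's structural equation is replaced by its fixed value.
J = L·M  [with L=-2, M=-2]  = 4

4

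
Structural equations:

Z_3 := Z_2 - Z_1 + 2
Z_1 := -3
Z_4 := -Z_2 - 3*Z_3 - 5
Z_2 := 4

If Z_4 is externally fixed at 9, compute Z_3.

Under do(Z_4=9), the mechanism Z_4 := -Z_2 - 3*Z_3 - 5 is discarded; Z_4 is fixed at 9.
Since Z_3 is not a descendant of the intervened variable, it is unaffected.
Z_3 = Z_2 - Z_1 + 2  [with Z_2=4, Z_1=-3]  = 9

9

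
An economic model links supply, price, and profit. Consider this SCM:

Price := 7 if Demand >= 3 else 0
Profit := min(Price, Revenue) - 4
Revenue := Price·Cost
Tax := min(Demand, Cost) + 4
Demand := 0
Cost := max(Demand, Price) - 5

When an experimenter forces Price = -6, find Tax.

-1

do(Price=-6) replaces the equation Price := 7 if Demand >= 3 else 0 with the constant Price = -6.
Cost = max(Demand, Price) - 5  [with Demand=0, Price=-6]  = -5
Tax = min(Demand, Cost) + 4  [with Demand=0, Cost=-5]  = -1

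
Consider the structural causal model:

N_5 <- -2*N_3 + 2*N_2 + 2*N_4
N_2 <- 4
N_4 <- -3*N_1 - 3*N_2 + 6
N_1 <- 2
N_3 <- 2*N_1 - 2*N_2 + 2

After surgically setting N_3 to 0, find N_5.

-16

do(N_3=0) replaces the equation N_3 <- 2*N_1 - 2*N_2 + 2 with the constant N_3 = 0.
N_4 = -3*N_1 - 3*N_2 + 6  [with N_1=2, N_2=4]  = -12
N_5 = -2*N_3 + 2*N_2 + 2*N_4  [with N_3=0, N_2=4, N_4=-12]  = -16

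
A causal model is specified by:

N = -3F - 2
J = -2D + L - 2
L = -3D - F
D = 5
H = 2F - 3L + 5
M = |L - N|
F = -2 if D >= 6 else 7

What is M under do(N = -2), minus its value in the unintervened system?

19

Intervening sets N = -2 and removes its equation (N = -3F - 2).
F = -2 if D >= 6 else 7  [with D=5]  = 7
L = -3D - F  [with D=5, F=7]  = -22
M = |L - N|  [with L=-22, N=-2]  = 20
Without intervention: F = -2 if D >= 6 else 7  [with D=5]  = 7; L = -3D - F  [with D=5, F=7]  = -22; N = -3F - 2  [with F=7]  = -23; M = |L - N|  [with L=-22, N=-23]  = 1.
Change = 20 − 1 = 19.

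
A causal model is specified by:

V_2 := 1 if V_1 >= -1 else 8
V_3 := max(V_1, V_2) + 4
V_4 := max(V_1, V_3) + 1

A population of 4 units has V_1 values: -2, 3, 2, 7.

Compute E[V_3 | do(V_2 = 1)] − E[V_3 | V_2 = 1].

Under do(V_2=1), V_2's equation is replaced by V_2=1 for every unit. Per-unit V_3: 5, 7, 6, 11. Mean = 7.25.
Conditioning on V_2=1 selects the 3 unit(s) with V_1 ∈ {3, 2, 7}. Their V_3 values: 7, 6, 11. Mean = 8.
Difference = 7.25 − 8 = -0.75.

-0.75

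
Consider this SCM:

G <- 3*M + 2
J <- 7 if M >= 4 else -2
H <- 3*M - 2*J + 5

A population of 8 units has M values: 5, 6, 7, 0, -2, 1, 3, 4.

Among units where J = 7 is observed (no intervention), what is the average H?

7.5

E[H|J=7] averages over only the 4 units with J=7 (M = 5, 6, 7, 4): H = 6, 9, 12, 3, mean 7.5.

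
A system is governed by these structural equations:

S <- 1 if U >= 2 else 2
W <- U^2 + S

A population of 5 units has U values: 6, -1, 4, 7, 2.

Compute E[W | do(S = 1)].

Every unit gets S=1 under the intervention. W values become 37, 2, 17, 50, 5; E[W|do(S=1)] = 22.2.

22.2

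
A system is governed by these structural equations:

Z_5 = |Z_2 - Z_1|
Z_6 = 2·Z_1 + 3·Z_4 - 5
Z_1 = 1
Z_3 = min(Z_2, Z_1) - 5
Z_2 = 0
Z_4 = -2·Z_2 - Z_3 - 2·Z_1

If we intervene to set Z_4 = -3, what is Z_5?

Intervening sets Z_4 = -3 and removes its equation (Z_4 = -2·Z_2 - Z_3 - 2·Z_1).
No directed path runs from Z_4 to Z_5, so Z_5 keeps its natural value.
Z_5 = |Z_2 - Z_1|  [with Z_2=0, Z_1=1]  = 1

1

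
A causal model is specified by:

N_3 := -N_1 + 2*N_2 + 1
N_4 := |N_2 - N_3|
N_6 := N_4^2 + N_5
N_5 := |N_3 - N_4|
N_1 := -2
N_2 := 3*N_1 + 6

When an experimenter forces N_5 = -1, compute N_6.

8

The intervention breaks the incoming arrows to N_5: N_5 := |N_3 - N_4| no longer applies, and N_5 = -1.
N_2 = 3*N_1 + 6  [with N_1=-2]  = 0
N_3 = -N_1 + 2*N_2 + 1  [with N_1=-2, N_2=0]  = 3
N_4 = |N_2 - N_3|  [with N_2=0, N_3=3]  = 3
N_6 = N_4^2 + N_5  [with N_4=3, N_5=-1]  = 8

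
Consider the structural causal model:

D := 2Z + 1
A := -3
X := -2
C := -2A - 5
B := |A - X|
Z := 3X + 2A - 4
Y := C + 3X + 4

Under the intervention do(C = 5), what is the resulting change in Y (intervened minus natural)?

4

The intervention breaks the incoming arrows to C: C := -2A - 5 no longer applies, and C = 5.
Y = C + 3X + 4  [with C=5, X=-2]  = 3
Without intervention: C = -2A - 5  [with A=-3]  = 1; Y = C + 3X + 4  [with C=1, X=-2]  = -1.
Change = 3 − (-1) = 4.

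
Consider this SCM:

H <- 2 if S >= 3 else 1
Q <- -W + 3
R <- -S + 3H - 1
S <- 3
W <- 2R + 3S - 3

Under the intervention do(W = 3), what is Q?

Intervening sets W = 3 and removes its equation (W <- 2R + 3S - 3).
Q = -W + 3  [with W=3]  = 0

0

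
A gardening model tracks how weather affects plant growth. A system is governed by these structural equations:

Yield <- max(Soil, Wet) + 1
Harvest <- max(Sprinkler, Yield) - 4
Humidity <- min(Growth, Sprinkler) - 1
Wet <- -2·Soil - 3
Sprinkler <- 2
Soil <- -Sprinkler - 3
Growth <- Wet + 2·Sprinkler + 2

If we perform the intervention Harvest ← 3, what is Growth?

13

Under do(Harvest=3), the mechanism Harvest <- max(Sprinkler, Yield) - 4 is discarded; Harvest is fixed at 3.
Since Growth is not a descendant of the intervened variable, it is unaffected.
Soil = -Sprinkler - 3  [with Sprinkler=2]  = -5
Wet = -2·Soil - 3  [with Soil=-5]  = 7
Growth = Wet + 2·Sprinkler + 2  [with Wet=7, Sprinkler=2]  = 13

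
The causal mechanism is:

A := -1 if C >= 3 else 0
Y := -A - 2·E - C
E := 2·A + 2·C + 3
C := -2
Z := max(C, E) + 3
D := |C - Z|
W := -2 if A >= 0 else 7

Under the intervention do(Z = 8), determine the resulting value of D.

Under do(Z=8), the mechanism Z := max(C, E) + 3 is discarded; Z is fixed at 8.
D = |C - Z|  [with C=-2, Z=8]  = 10

10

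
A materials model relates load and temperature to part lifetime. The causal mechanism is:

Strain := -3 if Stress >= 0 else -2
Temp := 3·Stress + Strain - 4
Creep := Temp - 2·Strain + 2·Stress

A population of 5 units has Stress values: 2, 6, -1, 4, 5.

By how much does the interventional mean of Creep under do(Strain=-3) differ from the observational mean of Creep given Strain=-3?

Under do(Strain=-3), Strain's equation is replaced by Strain=-3 for every unit. Per-unit Creep: 9, 29, -6, 19, 24. Mean = 15.
E[Creep|Strain=-3] averages over only the 4 units with Strain=-3 (Stress = 2, 6, 4, 5): Creep = 9, 29, 19, 24, mean 20.25.
Difference = 15 − 20.25 = -5.25.

-5.25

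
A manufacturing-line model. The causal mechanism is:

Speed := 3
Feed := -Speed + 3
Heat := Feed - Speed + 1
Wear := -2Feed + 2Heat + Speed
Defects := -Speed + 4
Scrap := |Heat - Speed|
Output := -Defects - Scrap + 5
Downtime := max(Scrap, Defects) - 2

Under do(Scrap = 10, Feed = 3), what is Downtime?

8

The joint intervention fixes Scrap = 10, Feed = 3, removing each variable's own equation.
Defects = -Speed + 4  [with Speed=3]  = 1
Downtime = max(Scrap, Defects) - 2  [with Scrap=10, Defects=1]  = 8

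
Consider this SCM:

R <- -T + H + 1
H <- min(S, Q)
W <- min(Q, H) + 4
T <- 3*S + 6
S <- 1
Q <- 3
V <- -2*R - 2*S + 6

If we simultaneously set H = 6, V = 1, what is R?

Setting H = 6, V = 1 by intervention discards those variables' equations.
T = 3*S + 6  [with S=1]  = 9
R = -T + H + 1  [with T=9, H=6]  = -2

-2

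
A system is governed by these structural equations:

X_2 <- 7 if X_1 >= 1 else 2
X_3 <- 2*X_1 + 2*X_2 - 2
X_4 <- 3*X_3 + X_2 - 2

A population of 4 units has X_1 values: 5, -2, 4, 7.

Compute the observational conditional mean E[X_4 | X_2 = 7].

73

Observing X_2=7 restricts to units where X_2's equation naturally yields 7: X_1 ∈ {5, 4, 7}. In that subpopulation X_4 = 71, 65, 83, mean 73.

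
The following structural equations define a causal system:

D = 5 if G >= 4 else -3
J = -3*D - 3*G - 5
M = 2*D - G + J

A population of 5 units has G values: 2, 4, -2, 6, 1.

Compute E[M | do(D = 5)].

Every unit gets D=5 under the intervention. M values become -18, -26, -2, -34, -14; E[M|do(D=5)] = -18.8.

-18.8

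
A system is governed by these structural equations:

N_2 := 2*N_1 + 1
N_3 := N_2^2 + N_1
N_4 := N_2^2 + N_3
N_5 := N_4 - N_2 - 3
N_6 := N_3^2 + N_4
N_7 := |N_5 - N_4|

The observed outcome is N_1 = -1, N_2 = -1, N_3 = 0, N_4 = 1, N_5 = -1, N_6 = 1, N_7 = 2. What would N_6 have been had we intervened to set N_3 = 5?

The intervention breaks the incoming arrows to N_3: N_3 := N_2^2 + N_1 no longer applies, and N_3 = 5.
N_2 = 2*N_1 + 1  [with N_1=-1]  = -1
N_4 = N_2^2 + N_3  [with N_2=-1, N_3=5]  = 6
N_6 = N_3^2 + N_4  [with N_3=5, N_4=6]  = 31

31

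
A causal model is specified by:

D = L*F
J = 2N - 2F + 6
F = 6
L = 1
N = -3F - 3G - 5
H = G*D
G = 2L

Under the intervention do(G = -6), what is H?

-36

The intervention breaks the incoming arrows to G: G = 2L no longer applies, and G = -6.
D = L*F  [with L=1, F=6]  = 6
H = G*D  [with G=-6, D=6]  = -36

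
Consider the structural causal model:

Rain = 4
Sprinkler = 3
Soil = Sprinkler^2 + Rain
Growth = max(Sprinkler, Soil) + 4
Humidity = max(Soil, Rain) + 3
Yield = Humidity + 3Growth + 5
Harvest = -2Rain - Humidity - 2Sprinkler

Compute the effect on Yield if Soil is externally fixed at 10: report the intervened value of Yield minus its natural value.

The intervention breaks the incoming arrows to Soil: Soil = Sprinkler^2 + Rain no longer applies, and Soil = 10.
Growth = max(Sprinkler, Soil) + 4  [with Sprinkler=3, Soil=10]  = 14
Humidity = max(Soil, Rain) + 3  [with Soil=10, Rain=4]  = 13
Yield = Humidity + 3Growth + 5  [with Humidity=13, Growth=14]  = 60
Without intervention: Soil = Sprinkler^2 + Rain  [with Sprinkler=3, Rain=4]  = 13; Growth = max(Sprinkler, Soil) + 4  [with Sprinkler=3, Soil=13]  = 17; Humidity = max(Soil, Rain) + 3  [with Soil=13, Rain=4]  = 16; Yield = Humidity + 3Growth + 5  [with Humidity=16, Growth=17]  = 72.
Change = 60 − 72 = -12.

-12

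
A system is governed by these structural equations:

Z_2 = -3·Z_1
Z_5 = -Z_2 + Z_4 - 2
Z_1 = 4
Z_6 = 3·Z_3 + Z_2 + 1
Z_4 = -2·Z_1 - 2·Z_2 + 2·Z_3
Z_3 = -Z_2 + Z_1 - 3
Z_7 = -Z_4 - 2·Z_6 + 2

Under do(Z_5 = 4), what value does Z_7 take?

-96

Under do(Z_5=4), the mechanism Z_5 = -Z_2 + Z_4 - 2 is discarded; Z_5 is fixed at 4.
Since Z_7 is not a descendant of the intervened variable, it is unaffected.
Z_2 = -3·Z_1  [with Z_1=4]  = -12
Z_3 = -Z_2 + Z_1 - 3  [with Z_2=-12, Z_1=4]  = 13
Z_4 = -2·Z_1 - 2·Z_2 + 2·Z_3  [with Z_1=4, Z_2=-12, Z_3=13]  = 42
Z_6 = 3·Z_3 + Z_2 + 1  [with Z_3=13, Z_2=-12]  = 28
Z_7 = -Z_4 - 2·Z_6 + 2  [with Z_4=42, Z_6=28]  = -96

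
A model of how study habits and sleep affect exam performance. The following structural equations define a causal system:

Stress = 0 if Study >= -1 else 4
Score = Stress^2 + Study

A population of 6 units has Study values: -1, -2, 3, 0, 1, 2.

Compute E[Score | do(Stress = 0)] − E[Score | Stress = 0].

Every unit gets Stress=0 under the intervention. Score values become -1, -2, 3, 0, 1, 2; E[Score|do(Stress=0)] = 0.5.
Conditioning on Stress=0 selects the 5 unit(s) with Study ∈ {-1, 3, 0, 1, 2}. Their Score values: -1, 3, 0, 1, 2. Mean = 1.
Difference = 0.5 − 1 = -0.5.

-0.5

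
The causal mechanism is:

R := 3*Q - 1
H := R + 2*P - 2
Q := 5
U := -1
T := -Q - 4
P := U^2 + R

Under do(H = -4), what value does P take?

15

The intervention breaks the incoming arrows to H: H := R + 2*P - 2 no longer applies, and H = -4.
Since P is not a descendant of the intervened variable, it is unaffected.
R = 3*Q - 1  [with Q=5]  = 14
P = U^2 + R  [with U=-1, R=14]  = 15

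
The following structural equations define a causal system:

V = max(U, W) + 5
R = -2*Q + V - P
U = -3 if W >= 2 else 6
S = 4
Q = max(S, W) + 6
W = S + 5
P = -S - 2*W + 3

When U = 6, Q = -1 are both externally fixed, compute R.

35

Setting U = 6, Q = -1 by intervention discards those variables' equations.
W = S + 5  [with S=4]  = 9
P = -S - 2*W + 3  [with S=4, W=9]  = -19
V = max(U, W) + 5  [with U=6, W=9]  = 14
R = -2*Q + V - P  [with Q=-1, V=14, P=-19]  = 35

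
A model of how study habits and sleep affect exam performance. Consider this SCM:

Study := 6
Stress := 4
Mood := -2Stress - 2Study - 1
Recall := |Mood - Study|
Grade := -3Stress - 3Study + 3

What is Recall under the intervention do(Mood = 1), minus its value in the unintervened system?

The intervention breaks the incoming arrows to Mood: Mood := -2Stress - 2Study - 1 no longer applies, and Mood = 1.
Recall = |Mood - Study|  [with Mood=1, Study=6]  = 5
Without intervention: Mood = -2Stress - 2Study - 1  [with Stress=4, Study=6]  = -21; Recall = |Mood - Study|  [with Mood=-21, Study=6]  = 27.
Change = 5 − 27 = -22.

-22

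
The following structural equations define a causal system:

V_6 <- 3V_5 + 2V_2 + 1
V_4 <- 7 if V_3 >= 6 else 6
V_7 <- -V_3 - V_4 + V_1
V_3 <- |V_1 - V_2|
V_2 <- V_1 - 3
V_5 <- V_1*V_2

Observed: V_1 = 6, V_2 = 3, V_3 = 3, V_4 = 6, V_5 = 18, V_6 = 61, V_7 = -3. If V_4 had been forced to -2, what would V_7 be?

The intervention breaks the incoming arrows to V_4: V_4 <- 7 if V_3 >= 6 else 6 no longer applies, and V_4 = -2.
V_2 = V_1 - 3  [with V_1=6]  = 3
V_3 = |V_1 - V_2|  [with V_1=6, V_2=3]  = 3
V_7 = -V_3 - V_4 + V_1  [with V_3=3, V_4=-2, V_1=6]  = 5

5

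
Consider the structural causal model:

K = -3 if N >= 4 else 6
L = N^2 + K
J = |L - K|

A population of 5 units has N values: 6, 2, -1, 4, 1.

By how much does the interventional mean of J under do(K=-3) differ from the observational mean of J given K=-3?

-14.4

Every unit gets K=-3 under the intervention. J values become 36, 4, 1, 16, 1; E[J|do(K=-3)] = 11.6.
E[J|K=-3] averages over only the 2 units with K=-3 (N = 6, 4): J = 36, 16, mean 26.
Difference = 11.6 − 26 = -14.4.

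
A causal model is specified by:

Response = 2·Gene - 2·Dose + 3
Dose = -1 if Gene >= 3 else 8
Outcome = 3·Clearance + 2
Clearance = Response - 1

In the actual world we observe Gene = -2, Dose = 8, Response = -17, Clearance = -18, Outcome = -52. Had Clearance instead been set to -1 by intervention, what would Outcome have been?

-1

Intervening sets Clearance = -1 and removes its equation (Clearance = Response - 1).
Outcome = 3·Clearance + 2  [with Clearance=-1]  = -1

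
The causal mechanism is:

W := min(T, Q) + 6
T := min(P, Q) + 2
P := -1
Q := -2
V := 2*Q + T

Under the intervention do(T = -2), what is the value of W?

4

The intervention breaks the incoming arrows to T: T := min(P, Q) + 2 no longer applies, and T = -2.
W = min(T, Q) + 6  [with T=-2, Q=-2]  = 4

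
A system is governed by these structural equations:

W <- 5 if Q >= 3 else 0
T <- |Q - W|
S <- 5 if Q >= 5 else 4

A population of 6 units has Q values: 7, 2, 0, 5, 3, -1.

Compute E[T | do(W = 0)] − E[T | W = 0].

do(W=0) breaks W's dependence on Q. With W=0 fixed, T across the units is 7, 2, 0, 5, 3, 1, mean 3.
Observing W=0 restricts to units where W's equation naturally yields 0: Q ∈ {2, 0, -1}. In that subpopulation T = 2, 0, 1, mean 1.
Difference = 3 − 1 = 2.

2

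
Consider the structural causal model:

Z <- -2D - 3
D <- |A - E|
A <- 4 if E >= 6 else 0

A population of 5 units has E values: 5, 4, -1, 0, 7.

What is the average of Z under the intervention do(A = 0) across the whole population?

Under do(A=0), A's equation is replaced by A=0 for every unit. Per-unit Z: -13, -11, -5, -3, -17. Mean = -9.8.

-9.8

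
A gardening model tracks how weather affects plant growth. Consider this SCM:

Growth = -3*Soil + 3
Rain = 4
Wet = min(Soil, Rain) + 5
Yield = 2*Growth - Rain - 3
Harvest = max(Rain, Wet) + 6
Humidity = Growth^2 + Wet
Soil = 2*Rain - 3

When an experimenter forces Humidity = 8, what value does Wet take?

do(Humidity=8) replaces the equation Humidity = Growth^2 + Wet with the constant Humidity = 8.
Wet is not downstream of the intervention, so its value is determined by the original equations.
Soil = 2*Rain - 3  [with Rain=4]  = 5
Wet = min(Soil, Rain) + 5  [with Soil=5, Rain=4]  = 9

9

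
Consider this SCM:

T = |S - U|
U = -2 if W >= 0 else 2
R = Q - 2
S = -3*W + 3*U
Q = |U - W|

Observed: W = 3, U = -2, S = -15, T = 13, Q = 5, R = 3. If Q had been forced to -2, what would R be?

-4

The intervention breaks the incoming arrows to Q: Q = |U - W| no longer applies, and Q = -2.
R = Q - 2  [with Q=-2]  = -4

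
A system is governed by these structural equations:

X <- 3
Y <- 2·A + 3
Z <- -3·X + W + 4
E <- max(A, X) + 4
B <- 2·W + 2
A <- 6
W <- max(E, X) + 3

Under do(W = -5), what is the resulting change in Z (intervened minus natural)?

The intervention breaks the incoming arrows to W: W <- max(E, X) + 3 no longer applies, and W = -5.
Z = -3·X + W + 4  [with X=3, W=-5]  = -10
Without intervention: E = max(A, X) + 4  [with A=6, X=3]  = 10; W = max(E, X) + 3  [with E=10, X=3]  = 13; Z = -3·X + W + 4  [with X=3, W=13]  = 8.
Change = -10 − 8 = -18.

-18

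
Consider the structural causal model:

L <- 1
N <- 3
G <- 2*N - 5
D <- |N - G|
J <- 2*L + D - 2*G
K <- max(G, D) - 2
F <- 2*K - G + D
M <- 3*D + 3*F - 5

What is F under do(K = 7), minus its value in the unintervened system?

Intervening sets K = 7 and removes its equation (K <- max(G, D) - 2).
G = 2*N - 5  [with N=3]  = 1
D = |N - G|  [with N=3, G=1]  = 2
F = 2*K - G + D  [with K=7, G=1, D=2]  = 15
Without intervention: G = 2*N - 5  [with N=3]  = 1; D = |N - G|  [with N=3, G=1]  = 2; K = max(G, D) - 2  [with G=1, D=2]  = 0; F = 2*K - G + D  [with K=0, G=1, D=2]  = 1.
Change = 15 − 1 = 14.

14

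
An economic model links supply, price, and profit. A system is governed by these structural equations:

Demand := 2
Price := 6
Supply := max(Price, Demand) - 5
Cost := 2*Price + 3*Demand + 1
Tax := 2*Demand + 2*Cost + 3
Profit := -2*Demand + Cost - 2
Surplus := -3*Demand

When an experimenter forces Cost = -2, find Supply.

1

Under do(Cost=-2), the mechanism Cost := 2*Price + 3*Demand + 1 is discarded; Cost is fixed at -2.
Since Supply is not a descendant of the intervened variable, it is unaffected.
Supply = max(Price, Demand) - 5  [with Price=6, Demand=2]  = 1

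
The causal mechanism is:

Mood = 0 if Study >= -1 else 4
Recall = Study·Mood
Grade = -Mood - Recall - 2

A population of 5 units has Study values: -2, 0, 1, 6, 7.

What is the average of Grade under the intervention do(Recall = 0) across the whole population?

-2.8

Every unit gets Recall=0 under the intervention. Grade values become -6, -2, -2, -2, -2; E[Grade|do(Recall=0)] = -2.8.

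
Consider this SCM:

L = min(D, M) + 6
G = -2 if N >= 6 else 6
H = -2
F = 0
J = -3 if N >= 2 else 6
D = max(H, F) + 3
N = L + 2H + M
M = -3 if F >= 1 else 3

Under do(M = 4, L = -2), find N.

-2

The joint intervention fixes M = 4, L = -2, removing each variable's own equation.
N = L + 2H + M  [with L=-2, H=-2, M=4]  = -2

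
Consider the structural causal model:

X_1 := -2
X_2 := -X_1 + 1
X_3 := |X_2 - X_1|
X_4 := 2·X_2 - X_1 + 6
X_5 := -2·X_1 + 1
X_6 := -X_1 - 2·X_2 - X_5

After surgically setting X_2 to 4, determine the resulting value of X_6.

-11

Under do(X_2=4), the mechanism X_2 := -X_1 + 1 is discarded; X_2 is fixed at 4.
X_5 = -2·X_1 + 1  [with X_1=-2]  = 5
X_6 = -X_1 - 2·X_2 - X_5  [with X_1=-2, X_2=4, X_5=5]  = -11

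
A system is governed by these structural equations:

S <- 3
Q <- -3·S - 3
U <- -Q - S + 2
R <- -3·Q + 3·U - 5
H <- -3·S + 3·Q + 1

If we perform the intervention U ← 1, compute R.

34

The intervention breaks the incoming arrows to U: U <- -Q - S + 2 no longer applies, and U = 1.
Q = -3·S - 3  [with S=3]  = -12
R = -3·Q + 3·U - 5  [with Q=-12, U=1]  = 34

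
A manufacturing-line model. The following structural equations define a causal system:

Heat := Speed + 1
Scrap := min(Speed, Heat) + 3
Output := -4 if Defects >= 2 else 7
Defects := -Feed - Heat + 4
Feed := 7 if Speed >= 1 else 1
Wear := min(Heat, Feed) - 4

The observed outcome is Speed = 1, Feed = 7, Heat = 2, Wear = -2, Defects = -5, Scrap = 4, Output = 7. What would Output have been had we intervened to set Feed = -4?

-4

Under do(Feed=-4), the mechanism Feed := 7 if Speed >= 1 else 1 is discarded; Feed is fixed at -4.
Heat = Speed + 1  [with Speed=1]  = 2
Defects = -Feed - Heat + 4  [with Feed=-4, Heat=2]  = 6
Output = -4 if Defects >= 2 else 7  [with Defects=6]  = -4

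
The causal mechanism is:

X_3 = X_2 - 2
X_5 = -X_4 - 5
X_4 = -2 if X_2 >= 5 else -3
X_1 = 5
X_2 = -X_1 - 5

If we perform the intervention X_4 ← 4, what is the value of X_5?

-9

Intervening sets X_4 = 4 and removes its equation (X_4 = -2 if X_2 >= 5 else -3).
X_5 = -X_4 - 5  [with X_4=4]  = -9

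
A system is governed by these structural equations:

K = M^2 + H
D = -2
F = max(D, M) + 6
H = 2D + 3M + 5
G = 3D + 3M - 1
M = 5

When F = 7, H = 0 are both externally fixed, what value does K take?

The joint intervention fixes F = 7, H = 0, removing each variable's own equation.
K = M^2 + H  [with M=5, H=0]  = 25

25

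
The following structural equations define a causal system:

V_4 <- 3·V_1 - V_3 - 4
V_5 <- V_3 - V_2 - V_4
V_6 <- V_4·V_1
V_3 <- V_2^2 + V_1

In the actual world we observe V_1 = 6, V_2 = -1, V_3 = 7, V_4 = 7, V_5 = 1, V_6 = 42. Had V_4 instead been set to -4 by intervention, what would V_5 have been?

12

Intervening sets V_4 = -4 and removes its equation (V_4 <- 3·V_1 - V_3 - 4).
V_3 = V_2^2 + V_1  [with V_2=-1, V_1=6]  = 7
V_5 = V_3 - V_2 - V_4  [with V_3=7, V_2=-1, V_4=-4]  = 12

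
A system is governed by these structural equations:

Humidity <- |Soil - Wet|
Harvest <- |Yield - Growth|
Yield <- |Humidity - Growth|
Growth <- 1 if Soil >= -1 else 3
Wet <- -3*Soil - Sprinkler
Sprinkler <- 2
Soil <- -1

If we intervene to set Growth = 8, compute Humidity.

2

Intervening sets Growth = 8 and removes its equation (Growth <- 1 if Soil >= -1 else 3).
No directed path runs from Growth to Humidity, so Humidity keeps its natural value.
Wet = -3*Soil - Sprinkler  [with Soil=-1, Sprinkler=2]  = 1
Humidity = |Soil - Wet|  [with Soil=-1, Wet=1]  = 2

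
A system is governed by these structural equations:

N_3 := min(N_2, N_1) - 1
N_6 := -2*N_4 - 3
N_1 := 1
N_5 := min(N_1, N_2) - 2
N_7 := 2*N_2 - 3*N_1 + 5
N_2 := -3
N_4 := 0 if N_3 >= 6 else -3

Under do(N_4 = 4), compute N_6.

Under do(N_4=4), the mechanism N_4 := 0 if N_3 >= 6 else -3 is discarded; N_4 is fixed at 4.
N_6 = -2*N_4 - 3  [with N_4=4]  = -11

-11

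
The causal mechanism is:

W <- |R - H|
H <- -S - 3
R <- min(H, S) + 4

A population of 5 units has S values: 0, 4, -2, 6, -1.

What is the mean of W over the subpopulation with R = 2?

3.5

Conditioning on R=2 selects the 2 unit(s) with S ∈ {-2, -1}. Their W values: 3, 4. Mean = 3.5.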